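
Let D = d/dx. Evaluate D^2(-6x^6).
- 180 x^{4}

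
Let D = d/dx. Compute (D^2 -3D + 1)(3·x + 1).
3 x - 8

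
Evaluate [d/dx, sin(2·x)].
2 \cos{\left(2 x \right)}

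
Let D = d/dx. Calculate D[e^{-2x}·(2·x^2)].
4 x \left(1 - x\right) e^{- 2 x}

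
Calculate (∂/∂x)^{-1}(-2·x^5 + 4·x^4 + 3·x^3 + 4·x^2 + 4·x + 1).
- \frac{x^{6}}{3} + \frac{4 x^{5}}{5} + \frac{3 x^{4}}{4} + \frac{4 x^{3}}{3} + 2 x^{2} + x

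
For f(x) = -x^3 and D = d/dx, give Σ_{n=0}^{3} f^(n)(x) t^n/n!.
- t^{3} - 3 t^{2} x - 3 t x^{2} - x^{3}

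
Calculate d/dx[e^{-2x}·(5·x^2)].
10 x \left(1 - x\right) e^{- 2 x}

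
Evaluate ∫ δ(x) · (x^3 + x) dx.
0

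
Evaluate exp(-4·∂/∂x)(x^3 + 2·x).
x^{3} - 12 x^{2} + 50 x - 72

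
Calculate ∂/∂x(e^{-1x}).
- e^{- x}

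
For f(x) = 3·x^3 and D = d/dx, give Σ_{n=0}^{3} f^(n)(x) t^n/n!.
3 t^{3} + 9 t^{2} x + 9 t x^{2} + 3 x^{3}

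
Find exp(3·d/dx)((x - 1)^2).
x^{2} + 4 x + 4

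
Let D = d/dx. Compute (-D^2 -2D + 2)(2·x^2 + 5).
4 x^{2} - 8 x + 6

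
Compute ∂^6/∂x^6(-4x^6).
-2880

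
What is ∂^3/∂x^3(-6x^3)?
-36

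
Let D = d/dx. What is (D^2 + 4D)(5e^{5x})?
225 e^{5 x}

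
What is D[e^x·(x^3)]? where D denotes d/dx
x^{2} \left(x + 3\right) e^{x}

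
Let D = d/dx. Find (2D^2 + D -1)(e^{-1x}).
0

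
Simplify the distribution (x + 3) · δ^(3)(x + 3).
-3\delta^{(2)}(x + 3)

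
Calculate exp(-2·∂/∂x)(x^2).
x^{2} - 4 x + 4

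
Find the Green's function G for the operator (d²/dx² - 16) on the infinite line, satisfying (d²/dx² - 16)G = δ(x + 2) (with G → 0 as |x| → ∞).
-\frac{e^{-4|x + 2|}}{8}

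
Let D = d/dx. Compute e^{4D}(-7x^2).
- 7 x^{2} - 56 x - 112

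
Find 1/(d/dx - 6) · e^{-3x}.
- \frac{e^{- 3 x}}{9}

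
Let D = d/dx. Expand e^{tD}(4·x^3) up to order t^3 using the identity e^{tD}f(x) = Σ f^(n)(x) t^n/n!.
4 t^{3} + 12 t^{2} x + 12 t x^{2} + 4 x^{3}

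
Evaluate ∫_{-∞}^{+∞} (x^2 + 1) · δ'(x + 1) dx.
2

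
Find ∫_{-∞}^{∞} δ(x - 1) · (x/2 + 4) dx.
\frac{9}{2}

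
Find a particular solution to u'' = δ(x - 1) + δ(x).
\frac{|x - 1|}{2} + \frac{|x|}{2}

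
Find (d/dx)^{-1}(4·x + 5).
2 x^{2} + 5 x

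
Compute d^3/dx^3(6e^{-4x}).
- 384 e^{- 4 x}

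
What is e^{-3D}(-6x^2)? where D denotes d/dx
- 6 x^{2} + 36 x - 54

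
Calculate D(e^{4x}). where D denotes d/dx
4 e^{4 x}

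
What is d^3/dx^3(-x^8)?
- 336 x^{5}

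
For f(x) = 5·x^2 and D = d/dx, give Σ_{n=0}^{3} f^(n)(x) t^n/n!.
5 t^{2} + 10 t x + 5 x^{2}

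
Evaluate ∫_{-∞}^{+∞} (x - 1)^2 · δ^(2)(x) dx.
2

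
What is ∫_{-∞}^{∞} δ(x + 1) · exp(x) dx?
e^{-1}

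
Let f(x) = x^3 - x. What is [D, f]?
3 x^{2} - 1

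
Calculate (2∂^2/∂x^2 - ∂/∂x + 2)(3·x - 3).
6 x - 9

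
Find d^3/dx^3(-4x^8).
- 1344 x^{5}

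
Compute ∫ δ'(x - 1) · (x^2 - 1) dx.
-2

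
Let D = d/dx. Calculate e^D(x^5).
x^{5} + 5 x^{4} + 10 x^{3} + 10 x^{2} + 5 x + 1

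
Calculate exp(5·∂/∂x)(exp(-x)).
e^{- x - 5}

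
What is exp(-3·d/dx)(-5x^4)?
- 5 x^{4} + 60 x^{3} - 270 x^{2} + 540 x - 405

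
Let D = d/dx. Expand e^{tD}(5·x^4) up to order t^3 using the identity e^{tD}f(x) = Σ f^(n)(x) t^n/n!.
5 x \left(4 t^{3} + 6 t^{2} x + 4 t x^{2} + x^{3}\right)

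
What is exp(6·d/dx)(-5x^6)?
- 5 x^{6} - 180 x^{5} - 2700 x^{4} - 21600 x^{3} - 97200 x^{2} - 233280 x - 233280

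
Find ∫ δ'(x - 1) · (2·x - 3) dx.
-2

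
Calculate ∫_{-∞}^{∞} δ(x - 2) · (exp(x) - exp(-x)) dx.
2 \sinh{\left(2 \right)}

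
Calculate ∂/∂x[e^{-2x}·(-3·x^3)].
x^{2} \left(6 x - 9\right) e^{- 2 x}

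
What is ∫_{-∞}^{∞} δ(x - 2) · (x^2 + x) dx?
6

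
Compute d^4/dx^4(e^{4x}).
256 e^{4 x}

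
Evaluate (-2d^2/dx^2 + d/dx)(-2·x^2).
8 - 4 x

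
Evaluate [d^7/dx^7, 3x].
21\frac{d^{6}}{dx^{6}}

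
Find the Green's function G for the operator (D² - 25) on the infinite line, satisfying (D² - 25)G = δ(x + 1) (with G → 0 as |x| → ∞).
-\frac{e^{-5|x + 1|}}{10}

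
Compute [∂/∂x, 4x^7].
28 x^{6}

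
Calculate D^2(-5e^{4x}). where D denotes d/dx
- 80 e^{4 x}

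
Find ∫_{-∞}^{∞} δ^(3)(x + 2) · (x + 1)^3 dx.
-6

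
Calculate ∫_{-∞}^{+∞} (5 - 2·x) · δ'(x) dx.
2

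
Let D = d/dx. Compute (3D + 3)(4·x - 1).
12 x + 9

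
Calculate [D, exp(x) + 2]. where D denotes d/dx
e^{x}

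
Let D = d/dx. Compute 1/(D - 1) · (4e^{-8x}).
- \frac{4 e^{- 8 x}}{9}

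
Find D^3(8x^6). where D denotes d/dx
960 x^{3}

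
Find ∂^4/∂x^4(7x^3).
0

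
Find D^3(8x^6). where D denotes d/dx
960 x^{3}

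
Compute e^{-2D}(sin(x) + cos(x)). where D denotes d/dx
\sqrt{2} \cos{\left(- x + \frac{\pi}{4} + 2 \right)}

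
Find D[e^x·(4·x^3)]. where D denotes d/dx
4 x^{2} \left(x + 3\right) e^{x}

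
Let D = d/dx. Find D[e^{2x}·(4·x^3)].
x^{2} \left(8 x + 12\right) e^{2 x}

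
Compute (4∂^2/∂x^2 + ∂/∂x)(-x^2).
- 2 x - 8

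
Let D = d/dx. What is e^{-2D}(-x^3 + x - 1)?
- x^{3} + 6 x^{2} - 11 x + 5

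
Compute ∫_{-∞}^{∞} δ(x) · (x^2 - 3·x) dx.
0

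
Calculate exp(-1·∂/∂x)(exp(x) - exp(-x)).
- e^{1 - x} + e^{x - 1}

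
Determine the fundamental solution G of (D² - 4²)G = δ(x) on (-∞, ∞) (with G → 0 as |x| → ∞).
-\frac{e^{-4|x|}}{8}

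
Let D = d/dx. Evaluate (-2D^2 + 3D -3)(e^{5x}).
- 38 e^{5 x}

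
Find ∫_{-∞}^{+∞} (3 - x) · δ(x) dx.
3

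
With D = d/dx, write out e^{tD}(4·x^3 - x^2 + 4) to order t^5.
4 t^{3} + t^{2} \left(12 x - 1\right) + 2 t x \left(6 x - 1\right) + 4 x^{3} - x^{2} + 4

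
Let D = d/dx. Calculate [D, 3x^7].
21 x^{6}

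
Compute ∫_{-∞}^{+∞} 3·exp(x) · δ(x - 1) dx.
3 e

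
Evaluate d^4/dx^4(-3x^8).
- 5040 x^{4}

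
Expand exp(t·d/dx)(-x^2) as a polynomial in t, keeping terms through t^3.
- t^{2} - 2 t x - x^{2}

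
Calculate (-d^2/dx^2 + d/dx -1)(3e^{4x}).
- 39 e^{4 x}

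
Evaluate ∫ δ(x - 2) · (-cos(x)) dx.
- \cos{\left(2 \right)}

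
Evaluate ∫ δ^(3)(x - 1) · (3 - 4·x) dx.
0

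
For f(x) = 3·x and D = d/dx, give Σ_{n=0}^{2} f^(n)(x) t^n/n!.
3 t + 3 x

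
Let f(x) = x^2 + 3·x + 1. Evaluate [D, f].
2 x + 3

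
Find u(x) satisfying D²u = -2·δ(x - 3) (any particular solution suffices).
-|x - 3|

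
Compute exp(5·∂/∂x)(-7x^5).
- 7 x^{5} - 175 x^{4} - 1750 x^{3} - 8750 x^{2} - 21875 x - 21875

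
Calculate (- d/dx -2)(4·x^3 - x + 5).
- 8 x^{3} - 12 x^{2} + 2 x - 9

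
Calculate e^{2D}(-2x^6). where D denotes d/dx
- 2 x^{6} - 24 x^{5} - 120 x^{4} - 320 x^{3} - 480 x^{2} - 384 x - 128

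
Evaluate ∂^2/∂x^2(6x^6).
180 x^{4}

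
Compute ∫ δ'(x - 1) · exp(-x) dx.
e^{-1}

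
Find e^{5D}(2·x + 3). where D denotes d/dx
2 x + 13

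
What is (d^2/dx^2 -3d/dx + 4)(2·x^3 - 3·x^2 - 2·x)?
2 x \left(4 x^{2} - 15 x + 11\right)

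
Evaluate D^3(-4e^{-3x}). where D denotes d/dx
108 e^{- 3 x}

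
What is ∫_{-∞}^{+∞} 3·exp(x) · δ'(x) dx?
-3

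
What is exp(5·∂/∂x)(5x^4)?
5 x^{4} + 100 x^{3} + 750 x^{2} + 2500 x + 3125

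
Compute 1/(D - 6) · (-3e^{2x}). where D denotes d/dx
\frac{3 e^{2 x}}{4}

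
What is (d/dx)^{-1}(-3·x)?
- \frac{3 x^{2}}{2}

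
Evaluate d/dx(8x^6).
48 x^{5}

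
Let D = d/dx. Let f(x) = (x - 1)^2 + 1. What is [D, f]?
2 x - 2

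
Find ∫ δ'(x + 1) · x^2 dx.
2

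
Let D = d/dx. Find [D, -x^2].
- 2 x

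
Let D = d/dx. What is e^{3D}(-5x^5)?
- 5 x^{5} - 75 x^{4} - 450 x^{3} - 1350 x^{2} - 2025 x - 1215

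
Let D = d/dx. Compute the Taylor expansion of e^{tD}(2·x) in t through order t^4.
2 t + 2 x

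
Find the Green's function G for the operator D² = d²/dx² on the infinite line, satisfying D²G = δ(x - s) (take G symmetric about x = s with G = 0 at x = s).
\frac{|x - s|}{2}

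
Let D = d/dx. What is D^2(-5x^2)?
-10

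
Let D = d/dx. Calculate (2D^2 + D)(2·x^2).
4 x + 8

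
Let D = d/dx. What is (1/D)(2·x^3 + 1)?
\frac{x^{4}}{2} + x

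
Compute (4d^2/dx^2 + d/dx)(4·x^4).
16 x^{2} \left(x + 12\right)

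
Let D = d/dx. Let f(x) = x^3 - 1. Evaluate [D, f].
3 x^{2}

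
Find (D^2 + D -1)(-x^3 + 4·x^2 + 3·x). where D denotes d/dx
x^{3} - 7 x^{2} - x + 11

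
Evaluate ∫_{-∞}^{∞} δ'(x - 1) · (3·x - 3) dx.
-3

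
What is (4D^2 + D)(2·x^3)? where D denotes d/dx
6 x \left(x + 8\right)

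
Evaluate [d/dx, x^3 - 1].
3 x^{2}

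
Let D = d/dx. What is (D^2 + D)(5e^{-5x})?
100 e^{- 5 x}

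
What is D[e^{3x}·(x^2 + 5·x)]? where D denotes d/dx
\left(3 x^{2} + 17 x + 5\right) e^{3 x}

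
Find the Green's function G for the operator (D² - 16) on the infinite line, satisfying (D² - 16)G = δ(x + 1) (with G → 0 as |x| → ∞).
-\frac{e^{-4|x + 1|}}{8}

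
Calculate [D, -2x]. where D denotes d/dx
-2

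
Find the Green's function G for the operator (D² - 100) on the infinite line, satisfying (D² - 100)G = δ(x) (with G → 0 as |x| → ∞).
-\frac{e^{-10|x|}}{20}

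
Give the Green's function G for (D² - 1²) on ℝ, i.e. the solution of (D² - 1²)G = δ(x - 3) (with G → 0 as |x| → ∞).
-\frac{e^{-|x - 3|}}{2}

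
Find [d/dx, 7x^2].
14 x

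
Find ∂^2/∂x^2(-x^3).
- 6 x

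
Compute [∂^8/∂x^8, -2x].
-16\frac{d^{7}}{dx^{7}}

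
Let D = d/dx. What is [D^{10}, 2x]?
20D^{9}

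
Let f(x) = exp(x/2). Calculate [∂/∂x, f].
\frac{e^{\frac{x}{2}}}{2}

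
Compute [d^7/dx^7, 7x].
49\frac{d^{6}}{dx^{6}}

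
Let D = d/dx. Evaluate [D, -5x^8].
- 40 x^{7}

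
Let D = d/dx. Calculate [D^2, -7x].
-14D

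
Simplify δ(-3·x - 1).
\frac{\delta(x + 1/3)}{3}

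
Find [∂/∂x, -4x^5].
- 20 x^{4}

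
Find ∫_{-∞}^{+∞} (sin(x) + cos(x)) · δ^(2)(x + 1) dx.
- \cos{\left(1 \right)} + \sin{\left(1 \right)}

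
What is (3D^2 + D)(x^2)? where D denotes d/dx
2 x + 6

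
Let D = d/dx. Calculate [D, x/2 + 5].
\frac{1}{2}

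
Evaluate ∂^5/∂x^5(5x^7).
12600 x^{2}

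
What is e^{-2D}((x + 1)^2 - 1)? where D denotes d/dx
x \left(x - 2\right)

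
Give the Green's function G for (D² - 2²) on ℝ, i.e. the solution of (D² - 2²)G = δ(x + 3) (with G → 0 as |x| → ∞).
-\frac{e^{-2|x + 3|}}{4}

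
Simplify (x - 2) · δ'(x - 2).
-\delta(x - 2)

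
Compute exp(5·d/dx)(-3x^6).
- 3 x^{6} - 90 x^{5} - 1125 x^{4} - 7500 x^{3} - 28125 x^{2} - 56250 x - 46875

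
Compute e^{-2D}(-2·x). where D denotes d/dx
4 - 2 x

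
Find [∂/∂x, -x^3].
- 3 x^{2}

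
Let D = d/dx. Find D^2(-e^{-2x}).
- 4 e^{- 2 x}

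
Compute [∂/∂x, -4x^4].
- 16 x^{3}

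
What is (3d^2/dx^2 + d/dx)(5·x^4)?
20 x^{2} \left(x + 9\right)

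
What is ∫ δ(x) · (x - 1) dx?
-1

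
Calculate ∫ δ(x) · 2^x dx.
1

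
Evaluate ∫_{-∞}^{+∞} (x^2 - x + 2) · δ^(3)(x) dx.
0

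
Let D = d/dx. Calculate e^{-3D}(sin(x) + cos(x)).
\sqrt{2} \cos{\left(- x + \frac{\pi}{4} + 3 \right)}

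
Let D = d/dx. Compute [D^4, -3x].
-12D^{3}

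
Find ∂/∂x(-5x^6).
- 30 x^{5}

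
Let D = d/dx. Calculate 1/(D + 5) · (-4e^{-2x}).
- \frac{4 e^{- 2 x}}{3}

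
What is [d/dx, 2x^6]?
12 x^{5}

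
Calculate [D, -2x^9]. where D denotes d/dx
- 18 x^{8}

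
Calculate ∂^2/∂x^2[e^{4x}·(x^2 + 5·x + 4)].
\left(16 x^{2} + 96 x + 106\right) e^{4 x}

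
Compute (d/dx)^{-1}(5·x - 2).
\frac{5 x^{2}}{2} - 2 x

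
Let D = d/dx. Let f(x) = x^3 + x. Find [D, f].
3 x^{2} + 1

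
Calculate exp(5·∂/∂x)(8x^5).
8 x^{5} + 200 x^{4} + 2000 x^{3} + 10000 x^{2} + 25000 x + 25000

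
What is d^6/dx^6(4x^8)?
80640 x^{2}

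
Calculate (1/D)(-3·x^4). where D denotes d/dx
- \frac{3 x^{5}}{5}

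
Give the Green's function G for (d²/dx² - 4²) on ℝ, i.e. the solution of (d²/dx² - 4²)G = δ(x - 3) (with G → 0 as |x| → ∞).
-\frac{e^{-4|x - 3|}}{8}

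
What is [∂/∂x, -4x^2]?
- 8 x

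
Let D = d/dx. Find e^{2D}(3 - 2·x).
- 2 x - 1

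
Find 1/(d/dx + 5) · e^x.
\frac{e^{x}}{6}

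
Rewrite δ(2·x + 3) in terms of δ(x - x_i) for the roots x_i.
\frac{\delta(x + 3/2)}{2}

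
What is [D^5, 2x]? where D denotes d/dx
10D^{4}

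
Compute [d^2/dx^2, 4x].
8\frac{d}{dx}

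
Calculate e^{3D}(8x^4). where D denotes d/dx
8 x^{4} + 96 x^{3} + 432 x^{2} + 864 x + 648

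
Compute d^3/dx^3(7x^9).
3528 x^{6}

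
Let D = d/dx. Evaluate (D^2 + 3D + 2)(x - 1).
2 x + 1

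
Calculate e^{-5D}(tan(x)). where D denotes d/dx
\tan{\left(x - 5 \right)}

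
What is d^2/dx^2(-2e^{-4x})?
- 32 e^{- 4 x}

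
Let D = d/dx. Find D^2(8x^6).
240 x^{4}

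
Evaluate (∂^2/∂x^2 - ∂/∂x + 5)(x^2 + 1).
5 x^{2} - 2 x + 7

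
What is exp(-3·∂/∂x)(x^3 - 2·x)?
x^{3} - 9 x^{2} + 25 x - 21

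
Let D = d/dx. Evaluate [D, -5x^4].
- 20 x^{3}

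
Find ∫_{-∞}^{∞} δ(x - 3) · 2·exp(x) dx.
2 e^{3}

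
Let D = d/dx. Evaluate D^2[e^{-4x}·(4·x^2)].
8 \left(8 x^{2} - 8 x + 1\right) e^{- 4 x}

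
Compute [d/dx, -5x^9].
- 45 x^{8}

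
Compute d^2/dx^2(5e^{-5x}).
125 e^{- 5 x}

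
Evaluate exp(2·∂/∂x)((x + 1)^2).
x^{2} + 6 x + 9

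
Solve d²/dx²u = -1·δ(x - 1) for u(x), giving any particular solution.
-\frac{|x - 1|}{2}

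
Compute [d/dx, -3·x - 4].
-3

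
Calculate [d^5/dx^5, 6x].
30\frac{d^{4}}{dx^{4}}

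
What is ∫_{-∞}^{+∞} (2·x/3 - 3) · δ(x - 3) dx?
-1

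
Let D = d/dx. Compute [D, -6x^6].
- 36 x^{5}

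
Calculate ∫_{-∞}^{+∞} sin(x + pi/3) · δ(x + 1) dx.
\cos{\left(\frac{\pi}{6} + 1 \right)}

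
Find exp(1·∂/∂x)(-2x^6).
- 2 x^{6} - 12 x^{5} - 30 x^{4} - 40 x^{3} - 30 x^{2} - 12 x - 2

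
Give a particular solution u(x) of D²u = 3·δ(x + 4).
\frac{3|x + 4|}{2}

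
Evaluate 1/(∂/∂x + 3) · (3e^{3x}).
\frac{e^{3 x}}{2}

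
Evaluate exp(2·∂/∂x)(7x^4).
7 x^{4} + 56 x^{3} + 168 x^{2} + 224 x + 112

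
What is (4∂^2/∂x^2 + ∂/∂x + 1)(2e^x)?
12 e^{x}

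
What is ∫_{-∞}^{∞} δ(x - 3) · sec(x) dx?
\sec{\left(3 \right)}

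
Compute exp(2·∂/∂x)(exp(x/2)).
e^{\frac{x}{2} + 1}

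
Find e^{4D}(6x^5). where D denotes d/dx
6 x^{5} + 120 x^{4} + 960 x^{3} + 3840 x^{2} + 7680 x + 6144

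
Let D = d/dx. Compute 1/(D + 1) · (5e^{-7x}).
- \frac{5 e^{- 7 x}}{6}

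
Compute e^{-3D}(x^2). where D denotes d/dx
x^{2} - 6 x + 9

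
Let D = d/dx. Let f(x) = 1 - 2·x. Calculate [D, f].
-2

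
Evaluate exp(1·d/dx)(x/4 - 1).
\frac{x}{4} - \frac{3}{4}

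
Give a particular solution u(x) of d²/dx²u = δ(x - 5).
\frac{|x - 5|}{2}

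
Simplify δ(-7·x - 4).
\frac{\delta(x + 4/7)}{7}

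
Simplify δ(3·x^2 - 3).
\frac{\delta(x - 1) + \delta(x + 1)}{6}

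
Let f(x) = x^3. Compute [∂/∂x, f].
3 x^{2}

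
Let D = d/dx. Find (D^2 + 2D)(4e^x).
12 e^{x}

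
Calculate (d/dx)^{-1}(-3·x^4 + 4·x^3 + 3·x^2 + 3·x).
- \frac{3 x^{5}}{5} + x^{4} + x^{3} + \frac{3 x^{2}}{2}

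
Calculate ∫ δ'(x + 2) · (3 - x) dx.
1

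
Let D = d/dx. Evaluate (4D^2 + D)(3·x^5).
15 x^{3} \left(x + 16\right)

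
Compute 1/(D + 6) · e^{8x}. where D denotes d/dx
\frac{e^{8 x}}{14}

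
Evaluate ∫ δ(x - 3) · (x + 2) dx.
5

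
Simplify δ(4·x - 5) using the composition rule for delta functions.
\frac{\delta(x - 5/4)}{4}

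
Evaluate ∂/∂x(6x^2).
12 x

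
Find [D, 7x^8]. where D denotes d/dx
56 x^{7}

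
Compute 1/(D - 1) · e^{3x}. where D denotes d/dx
\frac{e^{3 x}}{2}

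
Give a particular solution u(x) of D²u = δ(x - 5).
\frac{|x - 5|}{2}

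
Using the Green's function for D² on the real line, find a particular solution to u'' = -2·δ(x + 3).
-|x + 3|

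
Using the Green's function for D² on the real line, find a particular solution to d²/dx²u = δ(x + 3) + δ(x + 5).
\frac{|x + 3|}{2} + \frac{|x + 5|}{2}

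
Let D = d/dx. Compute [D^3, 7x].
21D^{2}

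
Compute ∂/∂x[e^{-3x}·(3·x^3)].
9 x^{2} \left(1 - x\right) e^{- 3 x}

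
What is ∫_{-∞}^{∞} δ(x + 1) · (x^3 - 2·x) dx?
1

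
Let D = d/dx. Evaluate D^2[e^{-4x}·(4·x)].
32 \left(2 x - 1\right) e^{- 4 x}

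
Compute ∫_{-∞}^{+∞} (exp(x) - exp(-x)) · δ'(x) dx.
-2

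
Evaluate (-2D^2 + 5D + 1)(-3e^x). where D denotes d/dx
- 12 e^{x}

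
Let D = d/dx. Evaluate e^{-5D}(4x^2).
4 x^{2} - 40 x + 100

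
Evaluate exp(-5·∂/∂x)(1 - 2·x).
11 - 2 x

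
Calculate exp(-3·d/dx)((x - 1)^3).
x^{3} - 12 x^{2} + 48 x - 64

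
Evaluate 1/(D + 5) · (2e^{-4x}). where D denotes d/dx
2 e^{- 4 x}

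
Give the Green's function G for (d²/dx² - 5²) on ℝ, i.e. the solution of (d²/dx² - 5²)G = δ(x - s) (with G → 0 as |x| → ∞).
-\frac{e^{-5|x-s|}}{10}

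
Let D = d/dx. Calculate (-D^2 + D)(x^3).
3 x \left(x - 2\right)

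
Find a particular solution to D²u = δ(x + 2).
\frac{|x + 2|}{2}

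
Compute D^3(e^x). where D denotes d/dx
e^{x}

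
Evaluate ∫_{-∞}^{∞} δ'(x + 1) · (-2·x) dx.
2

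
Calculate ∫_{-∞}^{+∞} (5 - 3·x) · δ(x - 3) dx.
-4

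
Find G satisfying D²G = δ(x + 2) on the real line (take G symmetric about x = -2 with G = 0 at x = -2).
\frac{|x + 2|}{2}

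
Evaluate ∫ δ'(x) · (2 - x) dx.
1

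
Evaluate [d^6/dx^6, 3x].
18\frac{d^{5}}{dx^{5}}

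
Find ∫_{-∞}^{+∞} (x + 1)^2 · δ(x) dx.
1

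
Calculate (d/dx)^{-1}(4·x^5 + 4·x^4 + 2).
\frac{2 x^{6}}{3} + \frac{4 x^{5}}{5} + 2 x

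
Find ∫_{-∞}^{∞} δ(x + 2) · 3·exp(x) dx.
\frac{3}{e^{2}}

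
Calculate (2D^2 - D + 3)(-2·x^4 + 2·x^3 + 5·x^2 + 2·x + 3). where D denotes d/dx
- 6 x^{4} + 14 x^{3} - 39 x^{2} + 20 x + 27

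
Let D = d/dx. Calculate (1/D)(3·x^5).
\frac{x^{6}}{2}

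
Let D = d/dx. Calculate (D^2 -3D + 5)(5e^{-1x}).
45 e^{- x}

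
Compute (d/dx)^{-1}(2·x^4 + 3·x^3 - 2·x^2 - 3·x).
\frac{2 x^{5}}{5} + \frac{3 x^{4}}{4} - \frac{2 x^{3}}{3} - \frac{3 x^{2}}{2}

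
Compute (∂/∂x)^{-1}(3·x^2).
x^{3}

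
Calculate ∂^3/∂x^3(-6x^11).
- 5940 x^{8}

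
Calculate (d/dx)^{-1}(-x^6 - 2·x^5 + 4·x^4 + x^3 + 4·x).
- \frac{x^{7}}{7} - \frac{x^{6}}{3} + \frac{4 x^{5}}{5} + \frac{x^{4}}{4} + 2 x^{2}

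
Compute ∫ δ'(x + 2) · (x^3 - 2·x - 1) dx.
-10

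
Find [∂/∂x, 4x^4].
16 x^{3}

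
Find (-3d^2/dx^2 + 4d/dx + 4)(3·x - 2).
12 x + 4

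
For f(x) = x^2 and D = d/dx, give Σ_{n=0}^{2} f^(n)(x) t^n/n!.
t^{2} + 2 t x + x^{2}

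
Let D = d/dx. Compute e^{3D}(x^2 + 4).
x^{2} + 6 x + 13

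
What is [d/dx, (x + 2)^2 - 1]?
2 x + 4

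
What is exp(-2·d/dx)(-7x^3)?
- 7 x^{3} + 42 x^{2} - 84 x + 56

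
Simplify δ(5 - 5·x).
\frac{\delta(x - 1)}{5}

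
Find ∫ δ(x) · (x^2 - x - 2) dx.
-2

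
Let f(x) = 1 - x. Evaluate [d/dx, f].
-1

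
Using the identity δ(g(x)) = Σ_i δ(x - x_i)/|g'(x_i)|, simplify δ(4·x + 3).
\frac{\delta(x + 3/4)}{4}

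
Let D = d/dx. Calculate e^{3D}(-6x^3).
- 6 x^{3} - 54 x^{2} - 162 x - 162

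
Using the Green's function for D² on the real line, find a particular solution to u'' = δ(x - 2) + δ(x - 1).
\frac{|x - 2|}{2} + \frac{|x - 1|}{2}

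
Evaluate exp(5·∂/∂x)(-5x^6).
- 5 x^{6} - 150 x^{5} - 1875 x^{4} - 12500 x^{3} - 46875 x^{2} - 93750 x - 78125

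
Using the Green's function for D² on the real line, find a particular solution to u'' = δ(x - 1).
\frac{|x - 1|}{2}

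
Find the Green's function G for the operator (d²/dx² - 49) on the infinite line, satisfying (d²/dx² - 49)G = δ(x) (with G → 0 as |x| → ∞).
-\frac{e^{-7|x|}}{14}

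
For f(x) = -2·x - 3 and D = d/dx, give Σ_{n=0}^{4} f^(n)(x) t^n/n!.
- 2 t - 2 x - 3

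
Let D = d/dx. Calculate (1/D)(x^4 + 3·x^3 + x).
\frac{x^{5}}{5} + \frac{3 x^{4}}{4} + \frac{x^{2}}{2}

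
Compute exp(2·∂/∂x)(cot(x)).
\cot{\left(x + 2 \right)}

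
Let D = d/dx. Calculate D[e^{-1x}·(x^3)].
x^{2} \left(3 - x\right) e^{- x}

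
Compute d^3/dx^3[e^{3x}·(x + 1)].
27 \left(x + 2\right) e^{3 x}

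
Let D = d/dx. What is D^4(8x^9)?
24192 x^{5}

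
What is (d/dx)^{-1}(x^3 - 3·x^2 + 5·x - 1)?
\frac{x^{4}}{4} - x^{3} + \frac{5 x^{2}}{2} - x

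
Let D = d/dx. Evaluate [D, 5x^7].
35 x^{6}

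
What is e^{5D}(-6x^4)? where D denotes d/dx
- 6 x^{4} - 120 x^{3} - 900 x^{2} - 3000 x - 3750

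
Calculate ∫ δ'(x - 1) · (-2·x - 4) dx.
2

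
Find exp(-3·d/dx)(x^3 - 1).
x^{3} - 9 x^{2} + 27 x - 28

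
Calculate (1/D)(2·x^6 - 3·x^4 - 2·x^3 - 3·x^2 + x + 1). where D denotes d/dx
\frac{2 x^{7}}{7} - \frac{3 x^{5}}{5} - \frac{x^{4}}{2} - x^{3} + \frac{x^{2}}{2} + x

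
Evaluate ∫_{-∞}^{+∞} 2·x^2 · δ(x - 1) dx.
2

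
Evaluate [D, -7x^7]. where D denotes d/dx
- 49 x^{6}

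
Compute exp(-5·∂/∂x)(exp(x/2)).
e^{\frac{x}{2} - \frac{5}{2}}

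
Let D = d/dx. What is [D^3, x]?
3D^{2}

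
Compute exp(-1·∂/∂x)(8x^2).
8 x^{2} - 16 x + 8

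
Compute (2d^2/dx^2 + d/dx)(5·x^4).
20 x^{2} \left(x + 6\right)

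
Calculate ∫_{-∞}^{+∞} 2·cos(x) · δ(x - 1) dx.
2 \cos{\left(1 \right)}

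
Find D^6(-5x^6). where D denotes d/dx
-3600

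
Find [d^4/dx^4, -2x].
-8\frac{d^{3}}{dx^{3}}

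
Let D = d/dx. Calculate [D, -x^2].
- 2 x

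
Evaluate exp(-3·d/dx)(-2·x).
6 - 2 x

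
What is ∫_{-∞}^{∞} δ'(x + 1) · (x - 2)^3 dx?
-27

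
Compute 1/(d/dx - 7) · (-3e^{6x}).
3 e^{6 x}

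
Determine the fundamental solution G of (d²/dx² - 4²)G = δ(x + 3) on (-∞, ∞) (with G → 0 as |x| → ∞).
-\frac{e^{-4|x + 3|}}{8}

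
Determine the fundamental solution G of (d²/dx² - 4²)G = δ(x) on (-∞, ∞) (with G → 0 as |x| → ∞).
-\frac{e^{-4|x|}}{8}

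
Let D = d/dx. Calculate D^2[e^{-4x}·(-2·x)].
16 \left(1 - 2 x\right) e^{- 4 x}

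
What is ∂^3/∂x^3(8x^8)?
2688 x^{5}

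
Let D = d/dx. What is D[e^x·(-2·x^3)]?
2 x^{2} \left(- x - 3\right) e^{x}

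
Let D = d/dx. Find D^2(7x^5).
140 x^{3}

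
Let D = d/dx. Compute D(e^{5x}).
5 e^{5 x}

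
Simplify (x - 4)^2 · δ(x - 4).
0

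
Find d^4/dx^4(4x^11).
31680 x^{7}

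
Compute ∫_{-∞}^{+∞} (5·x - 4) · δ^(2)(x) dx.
0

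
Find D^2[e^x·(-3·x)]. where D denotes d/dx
3 \left(- x - 2\right) e^{x}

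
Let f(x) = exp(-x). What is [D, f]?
- e^{- x}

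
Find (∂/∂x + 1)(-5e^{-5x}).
20 e^{- 5 x}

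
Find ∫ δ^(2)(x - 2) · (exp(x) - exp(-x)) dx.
2 \sinh{\left(2 \right)}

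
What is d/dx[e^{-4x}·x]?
\left(1 - 4 x\right) e^{- 4 x}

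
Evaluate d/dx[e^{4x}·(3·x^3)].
x^{2} \left(12 x + 9\right) e^{4 x}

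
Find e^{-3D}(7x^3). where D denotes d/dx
7 x^{3} - 63 x^{2} + 189 x - 189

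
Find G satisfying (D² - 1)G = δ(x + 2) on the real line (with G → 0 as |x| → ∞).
-\frac{e^{-|x + 2|}}{2}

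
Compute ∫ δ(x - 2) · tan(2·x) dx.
\tan{\left(4 \right)}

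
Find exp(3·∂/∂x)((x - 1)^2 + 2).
x^{2} + 4 x + 6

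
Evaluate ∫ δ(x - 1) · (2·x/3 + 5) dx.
\frac{17}{3}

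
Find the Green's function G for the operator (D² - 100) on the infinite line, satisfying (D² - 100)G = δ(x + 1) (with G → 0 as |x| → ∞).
-\frac{e^{-10|x + 1|}}{20}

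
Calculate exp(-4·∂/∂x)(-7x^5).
- 7 x^{5} + 140 x^{4} - 1120 x^{3} + 4480 x^{2} - 8960 x + 7168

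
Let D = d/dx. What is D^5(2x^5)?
240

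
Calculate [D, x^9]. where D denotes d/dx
9 x^{8}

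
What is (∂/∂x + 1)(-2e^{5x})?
- 12 e^{5 x}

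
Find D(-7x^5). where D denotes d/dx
- 35 x^{4}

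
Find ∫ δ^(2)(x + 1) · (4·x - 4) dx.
0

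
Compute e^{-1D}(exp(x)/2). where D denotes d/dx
\frac{e^{x - 1}}{2}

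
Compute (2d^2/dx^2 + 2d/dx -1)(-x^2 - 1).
x^{2} - 4 x - 3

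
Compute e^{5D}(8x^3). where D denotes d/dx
8 x^{3} + 120 x^{2} + 600 x + 1000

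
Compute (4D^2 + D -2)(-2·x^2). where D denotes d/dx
4 x^{2} - 4 x - 16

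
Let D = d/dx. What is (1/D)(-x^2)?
- \frac{x^{3}}{3}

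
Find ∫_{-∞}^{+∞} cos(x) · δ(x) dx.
1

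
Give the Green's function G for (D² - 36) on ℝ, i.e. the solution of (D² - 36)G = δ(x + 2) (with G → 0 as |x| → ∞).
-\frac{e^{-6|x + 2|}}{12}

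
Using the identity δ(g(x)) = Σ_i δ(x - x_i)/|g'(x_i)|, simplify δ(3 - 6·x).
\frac{\delta(x - 1/2)}{6}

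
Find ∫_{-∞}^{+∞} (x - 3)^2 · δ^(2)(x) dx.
2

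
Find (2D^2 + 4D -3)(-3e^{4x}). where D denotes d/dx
- 135 e^{4 x}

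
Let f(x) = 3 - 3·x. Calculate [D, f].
-3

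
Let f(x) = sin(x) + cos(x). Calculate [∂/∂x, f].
- \sin{\left(x \right)} + \cos{\left(x \right)}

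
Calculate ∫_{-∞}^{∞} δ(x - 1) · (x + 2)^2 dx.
9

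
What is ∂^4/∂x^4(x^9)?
3024 x^{5}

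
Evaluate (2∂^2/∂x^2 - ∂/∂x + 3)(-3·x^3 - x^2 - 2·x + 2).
- 9 x^{3} + 6 x^{2} - 40 x + 4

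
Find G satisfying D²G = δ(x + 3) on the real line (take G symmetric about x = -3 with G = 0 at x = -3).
\frac{|x + 3|}{2}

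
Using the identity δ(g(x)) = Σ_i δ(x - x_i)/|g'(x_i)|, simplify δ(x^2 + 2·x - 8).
\frac{\delta(x - 2) + \delta(x + 4)}{6}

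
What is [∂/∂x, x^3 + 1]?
3 x^{2}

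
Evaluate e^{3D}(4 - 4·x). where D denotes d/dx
- 4 x - 8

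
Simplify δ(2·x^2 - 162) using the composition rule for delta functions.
\frac{\delta(x - 9) + \delta(x + 9)}{36}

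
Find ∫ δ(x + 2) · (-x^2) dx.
-4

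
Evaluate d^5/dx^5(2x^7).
5040 x^{2}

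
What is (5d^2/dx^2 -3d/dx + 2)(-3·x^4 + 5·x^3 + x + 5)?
- 6 x^{4} + 46 x^{3} - 225 x^{2} + 152 x + 7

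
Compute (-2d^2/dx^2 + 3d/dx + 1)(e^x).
2 e^{x}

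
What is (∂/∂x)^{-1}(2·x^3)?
\frac{x^{4}}{2}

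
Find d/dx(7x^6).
42 x^{5}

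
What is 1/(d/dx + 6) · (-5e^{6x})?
- \frac{5 e^{6 x}}{12}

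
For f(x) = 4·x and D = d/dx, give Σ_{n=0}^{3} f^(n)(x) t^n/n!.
4 t + 4 x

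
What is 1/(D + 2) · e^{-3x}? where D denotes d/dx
- e^{- 3 x}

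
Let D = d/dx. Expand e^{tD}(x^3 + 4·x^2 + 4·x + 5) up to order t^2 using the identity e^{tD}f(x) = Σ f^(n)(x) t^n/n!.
t^{2} \left(3 x + 4\right) + t \left(3 x^{2} + 8 x + 4\right) + x^{3} + 4 x^{2} + 4 x + 5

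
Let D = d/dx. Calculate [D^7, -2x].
-14D^{6}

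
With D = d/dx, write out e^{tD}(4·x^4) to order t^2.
4 x^{2} \left(6 t^{2} + 4 t x + x^{2}\right)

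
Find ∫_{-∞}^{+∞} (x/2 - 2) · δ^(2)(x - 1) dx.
0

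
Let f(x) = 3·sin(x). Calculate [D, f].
3 \cos{\left(x \right)}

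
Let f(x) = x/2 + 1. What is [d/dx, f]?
\frac{1}{2}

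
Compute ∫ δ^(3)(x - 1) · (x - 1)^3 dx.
-6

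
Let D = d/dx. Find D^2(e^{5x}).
25 e^{5 x}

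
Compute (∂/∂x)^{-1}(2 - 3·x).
- \frac{3 x^{2}}{2} + 2 x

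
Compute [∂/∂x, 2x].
2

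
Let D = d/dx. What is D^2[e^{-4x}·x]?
8 \left(2 x - 1\right) e^{- 4 x}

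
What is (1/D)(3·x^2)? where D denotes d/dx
x^{3}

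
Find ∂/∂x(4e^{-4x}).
- 16 e^{- 4 x}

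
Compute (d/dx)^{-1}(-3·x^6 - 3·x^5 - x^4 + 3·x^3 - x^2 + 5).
- \frac{3 x^{7}}{7} - \frac{x^{6}}{2} - \frac{x^{5}}{5} + \frac{3 x^{4}}{4} - \frac{x^{3}}{3} + 5 x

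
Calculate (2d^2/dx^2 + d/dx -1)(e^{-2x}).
5 e^{- 2 x}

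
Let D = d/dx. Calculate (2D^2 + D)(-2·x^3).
6 x \left(- x - 4\right)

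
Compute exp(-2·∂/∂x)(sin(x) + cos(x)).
\sqrt{2} \cos{\left(- x + \frac{\pi}{4} + 2 \right)}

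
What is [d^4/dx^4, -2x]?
-8\frac{d^{3}}{dx^{3}}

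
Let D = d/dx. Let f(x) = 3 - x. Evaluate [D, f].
-1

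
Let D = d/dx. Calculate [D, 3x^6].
18 x^{5}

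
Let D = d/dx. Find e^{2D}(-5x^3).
- 5 x^{3} - 30 x^{2} - 60 x - 40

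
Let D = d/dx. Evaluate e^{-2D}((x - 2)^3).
x^{3} - 12 x^{2} + 48 x - 64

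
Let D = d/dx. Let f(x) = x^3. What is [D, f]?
3 x^{2}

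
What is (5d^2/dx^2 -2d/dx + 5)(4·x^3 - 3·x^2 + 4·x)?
20 x^{3} - 39 x^{2} + 152 x - 38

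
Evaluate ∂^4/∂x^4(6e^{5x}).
3750 e^{5 x}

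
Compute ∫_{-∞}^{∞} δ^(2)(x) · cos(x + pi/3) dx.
- \frac{1}{2}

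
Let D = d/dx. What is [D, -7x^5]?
- 35 x^{4}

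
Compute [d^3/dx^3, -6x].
-18\frac{d^{2}}{dx^{2}}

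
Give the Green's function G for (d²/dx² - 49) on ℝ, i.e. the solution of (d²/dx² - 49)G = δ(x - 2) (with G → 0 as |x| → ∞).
-\frac{e^{-7|x - 2|}}{14}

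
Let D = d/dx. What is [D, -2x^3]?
- 6 x^{2}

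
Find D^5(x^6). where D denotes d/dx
720 x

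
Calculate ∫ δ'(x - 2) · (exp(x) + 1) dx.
- e^{2}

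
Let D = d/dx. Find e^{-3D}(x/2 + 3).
\frac{x}{2} + \frac{3}{2}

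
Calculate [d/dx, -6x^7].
- 42 x^{6}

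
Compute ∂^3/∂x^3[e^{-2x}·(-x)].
4 \left(2 x - 3\right) e^{- 2 x}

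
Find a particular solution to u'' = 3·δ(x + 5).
\frac{3|x + 5|}{2}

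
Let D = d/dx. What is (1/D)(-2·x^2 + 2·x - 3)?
- \frac{2 x^{3}}{3} + x^{2} - 3 x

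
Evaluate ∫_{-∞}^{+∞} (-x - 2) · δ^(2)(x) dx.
0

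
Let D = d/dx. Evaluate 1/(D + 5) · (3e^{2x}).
\frac{3 e^{2 x}}{7}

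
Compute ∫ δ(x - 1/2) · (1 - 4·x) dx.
-1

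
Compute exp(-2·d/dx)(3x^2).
3 x^{2} - 12 x + 12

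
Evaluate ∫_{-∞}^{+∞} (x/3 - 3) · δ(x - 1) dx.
- \frac{8}{3}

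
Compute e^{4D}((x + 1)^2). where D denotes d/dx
x^{2} + 10 x + 25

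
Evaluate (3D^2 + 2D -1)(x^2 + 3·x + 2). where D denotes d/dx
- x^{2} + x + 10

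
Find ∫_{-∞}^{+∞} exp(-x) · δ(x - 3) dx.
e^{-3}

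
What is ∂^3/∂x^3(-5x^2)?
0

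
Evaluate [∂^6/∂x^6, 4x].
24\frac{d^{5}}{dx^{5}}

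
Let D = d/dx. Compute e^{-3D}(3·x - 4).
3 x - 13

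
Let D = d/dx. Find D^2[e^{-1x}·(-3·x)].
3 \left(2 - x\right) e^{- x}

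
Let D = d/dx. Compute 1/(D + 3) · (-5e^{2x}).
- e^{2 x}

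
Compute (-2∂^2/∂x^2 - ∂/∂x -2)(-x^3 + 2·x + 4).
2 x^{3} + 3 x^{2} + 8 x - 10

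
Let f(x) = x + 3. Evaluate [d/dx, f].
1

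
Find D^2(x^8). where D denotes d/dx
56 x^{6}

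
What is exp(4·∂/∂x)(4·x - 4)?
4 x + 12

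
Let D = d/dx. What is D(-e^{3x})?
- 3 e^{3 x}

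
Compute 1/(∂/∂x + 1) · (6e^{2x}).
2 e^{2 x}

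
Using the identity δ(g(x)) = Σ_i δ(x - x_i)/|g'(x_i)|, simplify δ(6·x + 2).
\frac{\delta(x + 1/3)}{6}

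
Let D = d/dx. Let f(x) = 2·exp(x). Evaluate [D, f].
2 e^{x}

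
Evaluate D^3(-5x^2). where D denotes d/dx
0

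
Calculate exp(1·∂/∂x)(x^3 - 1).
x \left(x^{2} + 3 x + 3\right)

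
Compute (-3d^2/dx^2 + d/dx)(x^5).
5 x^{3} \left(x - 12\right)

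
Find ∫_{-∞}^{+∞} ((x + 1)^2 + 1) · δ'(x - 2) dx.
-6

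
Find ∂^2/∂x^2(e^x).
e^{x}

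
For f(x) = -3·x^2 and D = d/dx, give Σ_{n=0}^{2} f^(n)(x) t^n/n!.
- 3 t^{2} - 6 t x - 3 x^{2}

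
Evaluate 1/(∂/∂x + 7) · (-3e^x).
- \frac{3 e^{x}}{8}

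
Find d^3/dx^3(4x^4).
96 x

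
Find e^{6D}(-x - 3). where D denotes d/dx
- x - 9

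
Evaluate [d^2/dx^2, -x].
-2\frac{d}{dx}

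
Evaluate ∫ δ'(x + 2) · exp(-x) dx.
e^{2}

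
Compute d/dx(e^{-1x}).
- e^{- x}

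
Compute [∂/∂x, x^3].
3 x^{2}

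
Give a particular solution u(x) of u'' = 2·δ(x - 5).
|x - 5|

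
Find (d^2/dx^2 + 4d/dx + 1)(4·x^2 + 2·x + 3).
4 x^{2} + 34 x + 19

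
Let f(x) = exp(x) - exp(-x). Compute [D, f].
2 \cosh{\left(x \right)}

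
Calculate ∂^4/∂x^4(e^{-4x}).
256 e^{- 4 x}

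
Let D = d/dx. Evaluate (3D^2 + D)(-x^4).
4 x^{2} \left(- x - 9\right)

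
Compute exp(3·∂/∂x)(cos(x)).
\cos{\left(x + 3 \right)}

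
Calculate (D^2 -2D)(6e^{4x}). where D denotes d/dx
48 e^{4 x}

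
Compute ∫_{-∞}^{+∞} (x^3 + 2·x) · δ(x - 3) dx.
33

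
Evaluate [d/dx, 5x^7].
35 x^{6}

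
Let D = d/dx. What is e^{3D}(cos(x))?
\cos{\left(x + 3 \right)}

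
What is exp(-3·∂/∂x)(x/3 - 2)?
\frac{x}{3} - 3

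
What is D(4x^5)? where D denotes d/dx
20 x^{4}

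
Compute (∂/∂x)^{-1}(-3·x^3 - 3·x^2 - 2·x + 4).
- \frac{3 x^{4}}{4} - x^{3} - x^{2} + 4 x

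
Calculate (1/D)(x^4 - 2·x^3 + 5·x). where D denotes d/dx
\frac{x^{5}}{5} - \frac{x^{4}}{2} + \frac{5 x^{2}}{2}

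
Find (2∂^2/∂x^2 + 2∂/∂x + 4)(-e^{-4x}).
- 28 e^{- 4 x}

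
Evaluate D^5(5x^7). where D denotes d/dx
12600 x^{2}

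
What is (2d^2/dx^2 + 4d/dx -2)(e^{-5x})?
28 e^{- 5 x}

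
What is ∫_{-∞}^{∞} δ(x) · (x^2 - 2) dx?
-2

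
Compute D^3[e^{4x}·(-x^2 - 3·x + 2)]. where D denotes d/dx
\left(- 64 x^{2} - 288 x - 40\right) e^{4 x}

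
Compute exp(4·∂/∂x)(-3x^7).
- 3 x^{7} - 84 x^{6} - 1008 x^{5} - 6720 x^{4} - 26880 x^{3} - 64512 x^{2} - 86016 x - 49152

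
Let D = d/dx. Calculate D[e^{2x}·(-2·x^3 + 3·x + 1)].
\left(- 4 x^{3} - 6 x^{2} + 6 x + 5\right) e^{2 x}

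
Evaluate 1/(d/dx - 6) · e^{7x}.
e^{7 x}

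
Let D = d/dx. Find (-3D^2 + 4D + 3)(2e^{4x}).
- 58 e^{4 x}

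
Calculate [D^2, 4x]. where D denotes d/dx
8D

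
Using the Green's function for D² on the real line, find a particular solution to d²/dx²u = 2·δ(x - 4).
|x - 4|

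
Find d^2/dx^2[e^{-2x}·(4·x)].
16 \left(x - 1\right) e^{- 2 x}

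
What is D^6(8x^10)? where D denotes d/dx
1209600 x^{4}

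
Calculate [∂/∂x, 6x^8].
48 x^{7}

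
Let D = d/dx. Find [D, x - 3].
1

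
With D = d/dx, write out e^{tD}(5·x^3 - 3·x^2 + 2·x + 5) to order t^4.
5 t^{3} + t^{2} \left(15 x - 3\right) + t \left(15 x^{2} - 6 x + 2\right) + 5 x^{3} - 3 x^{2} + 2 x + 5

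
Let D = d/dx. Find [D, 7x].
7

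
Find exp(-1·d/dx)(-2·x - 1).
1 - 2 x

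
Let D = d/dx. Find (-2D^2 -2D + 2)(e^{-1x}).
2 e^{- x}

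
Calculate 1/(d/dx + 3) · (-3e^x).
- \frac{3 e^{x}}{4}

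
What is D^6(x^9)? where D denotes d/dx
60480 x^{3}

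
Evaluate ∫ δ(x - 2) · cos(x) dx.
\cos{\left(2 \right)}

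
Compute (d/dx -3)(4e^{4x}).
4 e^{4 x}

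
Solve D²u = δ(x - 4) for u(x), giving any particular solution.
\frac{|x - 4|}{2}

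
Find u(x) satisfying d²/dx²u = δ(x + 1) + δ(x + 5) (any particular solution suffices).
\frac{|x + 1|}{2} + \frac{|x + 5|}{2}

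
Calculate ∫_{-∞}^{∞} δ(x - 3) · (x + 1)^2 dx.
16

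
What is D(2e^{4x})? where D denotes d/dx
8 e^{4 x}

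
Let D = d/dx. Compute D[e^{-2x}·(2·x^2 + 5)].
2 \left(- 2 x^{2} + 2 x - 5\right) e^{- 2 x}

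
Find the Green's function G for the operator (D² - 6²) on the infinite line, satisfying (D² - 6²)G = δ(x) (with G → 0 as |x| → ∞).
-\frac{e^{-6|x|}}{12}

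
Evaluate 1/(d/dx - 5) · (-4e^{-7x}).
\frac{e^{- 7 x}}{3}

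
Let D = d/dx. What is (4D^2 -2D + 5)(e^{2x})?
17 e^{2 x}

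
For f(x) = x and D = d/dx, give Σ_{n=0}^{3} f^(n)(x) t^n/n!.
t + x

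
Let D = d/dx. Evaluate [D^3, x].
3D^{2}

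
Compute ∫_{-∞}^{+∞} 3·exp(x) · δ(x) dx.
3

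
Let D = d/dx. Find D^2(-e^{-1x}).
- e^{- x}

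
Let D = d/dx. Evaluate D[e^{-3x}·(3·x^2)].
3 x \left(2 - 3 x\right) e^{- 3 x}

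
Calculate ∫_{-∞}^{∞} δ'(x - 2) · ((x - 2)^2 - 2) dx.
0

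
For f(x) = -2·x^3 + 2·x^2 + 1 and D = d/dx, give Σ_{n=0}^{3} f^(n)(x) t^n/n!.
- 2 t^{3} - t^{2} \left(6 x - 2\right) - 2 t x \left(3 x - 2\right) - 2 x^{3} + 2 x^{2} + 1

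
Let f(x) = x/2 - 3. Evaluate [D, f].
\frac{1}{2}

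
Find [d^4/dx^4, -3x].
-12\frac{d^{3}}{dx^{3}}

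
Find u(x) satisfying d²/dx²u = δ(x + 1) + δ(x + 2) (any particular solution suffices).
\frac{|x + 1|}{2} + \frac{|x + 2|}{2}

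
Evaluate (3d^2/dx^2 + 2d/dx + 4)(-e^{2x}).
- 20 e^{2 x}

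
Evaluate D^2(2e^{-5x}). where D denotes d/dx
50 e^{- 5 x}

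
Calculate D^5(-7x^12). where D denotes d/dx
- 665280 x^{7}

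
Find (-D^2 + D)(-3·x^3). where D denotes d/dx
9 x \left(2 - x\right)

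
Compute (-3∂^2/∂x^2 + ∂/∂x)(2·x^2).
4 x - 12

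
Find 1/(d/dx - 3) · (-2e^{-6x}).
\frac{2 e^{- 6 x}}{9}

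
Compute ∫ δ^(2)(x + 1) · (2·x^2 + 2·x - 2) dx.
4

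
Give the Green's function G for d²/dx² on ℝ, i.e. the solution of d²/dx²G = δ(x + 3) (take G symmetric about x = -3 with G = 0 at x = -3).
\frac{|x + 3|}{2}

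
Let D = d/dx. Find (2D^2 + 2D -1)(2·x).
4 - 2 x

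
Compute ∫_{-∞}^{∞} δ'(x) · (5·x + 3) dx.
-5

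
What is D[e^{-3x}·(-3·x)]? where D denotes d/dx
3 \left(3 x - 1\right) e^{- 3 x}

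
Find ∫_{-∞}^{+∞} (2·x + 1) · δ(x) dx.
1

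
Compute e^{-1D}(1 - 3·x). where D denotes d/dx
4 - 3 x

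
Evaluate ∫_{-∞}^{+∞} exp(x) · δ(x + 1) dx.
e^{-1}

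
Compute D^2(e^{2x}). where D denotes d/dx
4 e^{2 x}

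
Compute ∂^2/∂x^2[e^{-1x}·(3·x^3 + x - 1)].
\left(3 x^{3} - 18 x^{2} + 19 x - 3\right) e^{- x}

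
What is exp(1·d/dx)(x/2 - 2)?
\frac{x}{2} - \frac{3}{2}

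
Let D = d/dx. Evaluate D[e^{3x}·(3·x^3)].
9 x^{2} \left(x + 1\right) e^{3 x}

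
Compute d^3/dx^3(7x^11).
6930 x^{8}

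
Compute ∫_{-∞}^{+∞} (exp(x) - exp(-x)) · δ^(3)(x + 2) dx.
- 2 \cosh{\left(2 \right)}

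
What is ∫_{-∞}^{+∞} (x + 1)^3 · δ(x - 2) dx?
27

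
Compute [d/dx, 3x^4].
12 x^{3}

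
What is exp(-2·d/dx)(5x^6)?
5 x^{6} - 60 x^{5} + 300 x^{4} - 800 x^{3} + 1200 x^{2} - 960 x + 320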